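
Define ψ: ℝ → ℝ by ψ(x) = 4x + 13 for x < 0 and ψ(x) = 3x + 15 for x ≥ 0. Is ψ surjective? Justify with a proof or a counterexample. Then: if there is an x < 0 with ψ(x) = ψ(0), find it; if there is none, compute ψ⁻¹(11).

-1/2

Both pieces are strictly increasing (slopes 4 and 3), so each is injective on its own interval.
The left piece maps (−∞, 0) onto (−∞, 13); the right piece maps [0, ∞) onto [15, ∞).
The union (−∞, 13) ∪ [15, ∞) omits the interval between 13 and 15; in particular 13 has no preimage. So ψ is not surjective.
Because the two images are disjoint, no x < 0 has ψ(x) = ψ(0), so we compute ψ⁻¹(11): 11 lies in (−∞, 13), so solve 4x + 13 = 11: x = (11 − 13)/4 = −1/2.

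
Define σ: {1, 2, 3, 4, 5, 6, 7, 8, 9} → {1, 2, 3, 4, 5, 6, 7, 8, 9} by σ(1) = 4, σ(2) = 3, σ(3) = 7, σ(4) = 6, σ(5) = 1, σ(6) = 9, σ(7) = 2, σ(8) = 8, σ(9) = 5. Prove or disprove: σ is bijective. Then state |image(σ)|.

9

The values 4, 3, 7, 6, 1, 9, 2, 8, 5 are a permutation of {1, 2, 3, 4, 5, 6, 7, 8, 9}: each element appears exactly once.
So σ is injective and surjective, hence bijective.
The image of σ is {1, 2, 3, 4, 5, 6, 7, 8, 9}, which has 9 elements.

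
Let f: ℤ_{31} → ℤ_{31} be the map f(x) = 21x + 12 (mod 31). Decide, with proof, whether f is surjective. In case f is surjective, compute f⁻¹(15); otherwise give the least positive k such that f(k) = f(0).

Since gcd(21, 31) = 1, 21 is invertible modulo 31. Euclid's algorithm: 31 = 1·21 + 10, 21 = 2·10 + 1; back-substituting gives 1 = 3·21 − 2·31, so 21⁻¹ ≡ 3 (mod 31).
For any y ∈ ℤ_{31}, x = 3(y − 12) mod 31 satisfies f(x) = 21·3(y − 12) + 12 ≡ y (since 21·3 ≡ 1 mod 31). So every y has a preimage.
Therefore f is surjective.
Since f is surjective, we find f⁻¹(15): we need 21x ≡ 15 − 12 ≡ 3 (mod 31). Using 21⁻¹ = 3: x ≡ 3·3 = 9, so x = 9.
Check: f(9) = 21·9 + 12 = 201 = 6·31 + 15 ≡ 15 (mod 31).

9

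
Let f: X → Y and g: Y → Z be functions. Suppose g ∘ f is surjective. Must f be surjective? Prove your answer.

not surjective

No. Take X = {1}, Y = {1, 2, 3}, Z = {1}, f(a) = 1 for every a ∈ X, and g(b) = 1 for every b ∈ Y.
Then g ∘ f is surjective onto {1}, but 3 ∈ Y has no preimage under f, so f is not surjective.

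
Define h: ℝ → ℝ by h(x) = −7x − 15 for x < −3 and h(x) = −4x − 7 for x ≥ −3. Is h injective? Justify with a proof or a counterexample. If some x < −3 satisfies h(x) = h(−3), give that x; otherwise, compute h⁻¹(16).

-31/7

Both pieces are strictly decreasing (slopes −7 and −4), so each is injective on its own interval.
The left piece maps (−∞, −3) onto (6, ∞); the right piece maps [−3, ∞) onto (−∞, 5].
These images are disjoint, so no value is attained by both pieces. Therefore h is injective.
Because the two images are disjoint, no x < −3 has h(x) = h(−3), so we compute h⁻¹(16): 16 lies in (6, ∞), so solve −7x − 15 = 16: x = (16 + 15)/(−7) = −31/7.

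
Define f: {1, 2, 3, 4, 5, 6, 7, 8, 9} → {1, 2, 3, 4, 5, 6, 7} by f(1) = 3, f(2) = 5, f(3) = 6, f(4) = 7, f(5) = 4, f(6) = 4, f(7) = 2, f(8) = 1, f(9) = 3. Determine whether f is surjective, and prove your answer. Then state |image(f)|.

Every element of the codomain has a preimage: 1 = f(8), 2 = f(7), 3 = f(1), 4 = f(5), 5 = f(2), 6 = f(3), 7 = f(4).
Hence f is surjective.
The image of f is {1, 2, 3, 4, 5, 6, 7}, which has 7 elements.

7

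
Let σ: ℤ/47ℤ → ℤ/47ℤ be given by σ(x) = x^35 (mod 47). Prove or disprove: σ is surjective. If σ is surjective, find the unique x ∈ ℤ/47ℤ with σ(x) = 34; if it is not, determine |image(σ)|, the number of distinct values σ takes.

28

Since 47 is prime, the nonzero elements of ℤ/47ℤ form a cyclic group of order 46.
As gcd(35, 46) = 1, raising to the 35th power is a bijection on this group: if u^35 ≡ v^35 then (uv^{−1})^35 = 1, and the only element of order dividing gcd(35, 46) = 1 is 1, so u = v.
With σ(0) = 0 this makes σ injective on all of ℤ/47ℤ, hence bijective (finite equal-size domain and codomain). In particular σ is surjective.
Since σ is surjective, we find the preimage of 34. The inverse of x ↦ x^35 on (ℤ/47ℤ)^× is x ↦ x^25, because 35·25 = 875 = 19·46 + 1 ≡ 1 (mod 46) and x^{46} = 1 for x ≠ 0 (Fermat). So σ⁻¹(34) = 34^25 mod 47.
Repeated squaring mod 47: 34^1 ≡ 34, 34^2 ≡ 34² = 1156 ≡ 28, 34^4 ≡ 28² = 784 ≡ 32, 34^8 ≡ 32² = 1024 ≡ 37, 34^16 ≡ 37² = 1369 ≡ 6. Since 25 = 16 + 8 + 1, 34^25 ≡ 6·37·34: 6·37 = 222 ≡ 34, then 34·34 = 1156 ≡ 28. So 34^25 ≡ 28 (mod 47).
Hence σ⁻¹(34) = 28.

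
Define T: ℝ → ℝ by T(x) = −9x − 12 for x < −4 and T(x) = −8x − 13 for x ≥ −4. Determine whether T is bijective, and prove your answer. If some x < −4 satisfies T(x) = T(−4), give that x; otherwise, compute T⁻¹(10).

-23/8

Both pieces are strictly decreasing (slopes −9 and −8), so each is injective on its own interval.
The left piece maps (−∞, −4) onto (24, ∞); the right piece maps [−4, ∞) onto (−∞, 19].
The images leave a gap (24 has no preimage), so T is not surjective, hence not bijective.
Because the two images are disjoint, no x < −4 has T(x) = T(−4), so we compute T⁻¹(10): 10 lies in (−∞, 19], so solve −8x − 13 = 10: x = (10 + 13)/(−8) = −23/8.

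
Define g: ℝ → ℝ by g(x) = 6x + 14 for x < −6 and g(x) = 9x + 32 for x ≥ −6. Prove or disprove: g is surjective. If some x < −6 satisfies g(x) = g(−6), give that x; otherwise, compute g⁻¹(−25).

Both pieces are strictly increasing (slopes 6 and 9), so each is injective on its own interval.
The left piece maps (−∞, −6) onto (−∞, −22); the right piece maps [−6, ∞) onto [−22, ∞).
These images together cover ℝ, so g is surjective.
Because the two images are disjoint, no x < −6 has g(x) = g(−6), so we compute g⁻¹(−25): −25 lies in (−∞, −22), so solve 6x + 14 = −25: x = (−25 − 14)/6 = −13/2.

-13/2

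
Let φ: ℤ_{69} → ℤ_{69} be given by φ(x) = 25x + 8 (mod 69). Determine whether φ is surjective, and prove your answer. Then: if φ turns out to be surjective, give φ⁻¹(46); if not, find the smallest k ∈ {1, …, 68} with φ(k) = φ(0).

65

Recall that φ is surjective if every y in the codomain equals φ(x) for some x in the domain.
Since gcd(25, 69) = 1, 25 is invertible modulo 69. Euclid's algorithm: 69 = 2·25 + 19, 25 = 1·19 + 6, 19 = 3·6 + 1; back-substituting gives 1 = 58·25 − 21·69, so 25⁻¹ ≡ 58 (mod 69).
For any y ∈ ℤ_{69}, x = 58(y − 8) mod 69 satisfies φ(x) = 25·58(y − 8) + 8 ≡ y (since 25·58 ≡ 1 mod 69). So every y has a preimage.
Therefore φ is surjective.
Since φ is surjective, we compute φ⁻¹(46): solve 25x + 8 ≡ 46 (mod 69), i.e. 25x ≡ 38 (mod 69).
Multiplying by 25⁻¹ = 58 gives x ≡ 58·38 = 2204 = 31·69 + 65 ≡ 65 (mod 69).
Check: φ(65) = 25·65 + 8 = 1633 = 23·69 + 46 ≡ 46 (mod 69).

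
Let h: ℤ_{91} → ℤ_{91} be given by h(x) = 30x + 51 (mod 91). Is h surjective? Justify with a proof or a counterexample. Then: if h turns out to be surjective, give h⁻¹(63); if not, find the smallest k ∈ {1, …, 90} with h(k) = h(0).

55

Since gcd(30, 91) = 1, 30 is invertible modulo 91. Euclid's algorithm: 91 = 3·30 + 1; back-substituting gives 1 = 88·30 − 29·91, so 30⁻¹ ≡ 88 (mod 91).
Then y ↦ 88(y − 51) is a two-sided inverse to h, so every y ∈ ℤ_{91} has a preimage.
Therefore h is surjective.
Since h is surjective, we find h⁻¹(63): we need 30x ≡ 63 − 51 ≡ 12 (mod 91). Using 30⁻¹ = 88: x ≡ 88·12 = 1056 = 11·91 + 55, so x = 55.
Check: h(55) = 30·55 + 51 = 1701 = 18·91 + 63 ≡ 63 (mod 91).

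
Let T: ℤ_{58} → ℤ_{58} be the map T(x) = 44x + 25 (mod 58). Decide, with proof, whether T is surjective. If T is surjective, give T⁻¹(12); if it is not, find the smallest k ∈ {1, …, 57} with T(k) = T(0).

By definition, surjectivity means every element of the codomain has a preimage under T.
Since gcd(44, 58) = 2, we have 44x ≡ 0 (mod 2) for all x, so T(x) ≡ 1 (mod 2).
But 0 ≢ 1 (mod 2), so 0 ∈ ℤ_{58} has no preimage. Thus T is not surjective.
Since T is not surjective, we find the least positive k with T(k) = T(0): this means 44k ≡ 0 (mod 58), i.e. 58 ∣ 44k. Since gcd(44, 58) = 2, dividing through by 2 this holds exactly when 29 ∣ 22k, and as gcd(22, 29) = 1, exactly when 29 ∣ k.
The smallest positive such k is 29.

29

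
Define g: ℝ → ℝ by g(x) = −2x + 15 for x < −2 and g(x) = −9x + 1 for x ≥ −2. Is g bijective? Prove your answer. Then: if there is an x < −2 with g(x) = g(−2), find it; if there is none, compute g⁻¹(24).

-9/2

Both pieces are strictly decreasing (slopes −2 and −9), so each is injective on its own interval.
The left piece maps (−∞, −2) onto (19, ∞); the right piece maps [−2, ∞) onto (−∞, 19].
Since 19 = 19, the images partition ℝ: g is injective and surjective, hence bijective.
Because the two images are disjoint, no x < −2 has g(x) = g(−2), so we compute g⁻¹(24): 24 lies in (19, ∞), so solve −2x + 15 = 24: x = (24 − 15)/(−2) = −9/2.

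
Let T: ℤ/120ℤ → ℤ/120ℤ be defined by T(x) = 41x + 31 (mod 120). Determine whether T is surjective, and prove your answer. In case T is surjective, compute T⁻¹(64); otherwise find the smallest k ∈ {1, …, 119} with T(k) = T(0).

Recall that surjectivity means every element of the codomain has a preimage under T.
Since gcd(41, 120) = 1, 41 is invertible modulo 120. Euclid's algorithm: 120 = 2·41 + 38, 41 = 1·38 + 3, 38 = 12·3 + 2, 3 = 1·2 + 1; back-substituting gives 1 = 41·41 − 14·120, so 41⁻¹ ≡ 41 (mod 120).
Then y ↦ 41(y − 31) is a two-sided inverse to T, so every y ∈ ℤ/120ℤ has a preimage.
Thus T is surjective.
Since T is surjective, we find T⁻¹(64): we need 41x ≡ 64 − 31 ≡ 33 (mod 120). Using 41⁻¹ = 41: x ≡ 41·33 = 1353 = 11·120 + 33, so x = 33.
Check: T(33) = 41·33 + 31 = 1384 = 11·120 + 64 ≡ 64 (mod 120).

33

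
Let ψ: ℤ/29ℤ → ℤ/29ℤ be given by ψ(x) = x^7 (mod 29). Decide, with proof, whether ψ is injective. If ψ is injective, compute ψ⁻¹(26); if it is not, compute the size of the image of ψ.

5

ψ(2): Repeated squaring mod 29: 2^1 ≡ 2, 2^2 ≡ 2² = 4, 2^4 ≡ 4² = 16. Since 7 = 4 + 2 + 1, 2^7 ≡ 16·4·2: 16·4 = 64 ≡ 6, then 6·2 = 12. So 2^7 ≡ 12 (mod 29).
ψ(3): Repeated squaring mod 29: 3^1 ≡ 3, 3^2 ≡ 3² = 9, 3^4 ≡ 9² = 81 ≡ 23. Since 7 = 4 + 2 + 1, 3^7 ≡ 23·9·3: 23·9 = 207 ≡ 4, then 4·3 = 12. So 3^7 ≡ 12 (mod 29).
So ψ(2) = ψ(3) = 12 while 2 ≠ 3, thus ψ is not injective.
Since ψ is not injective, we determine |image(ψ)|. Computing x^7 mod 29 for each x (by repeated squaring, reducing mod 29 at every step), the values ψ(0), ψ(1), …, ψ(28) are: 0, 1, 12, 12, 28, 28, 28, 1, 17, 28, 17, 12, 17, 28, 12, 17, 1, 12, 17, 12, 1, 12, 28, 1, 1, 1, 17, 17, 28.
The distinct values are {0, 1, 12, 17, 28}; there are 5 of them.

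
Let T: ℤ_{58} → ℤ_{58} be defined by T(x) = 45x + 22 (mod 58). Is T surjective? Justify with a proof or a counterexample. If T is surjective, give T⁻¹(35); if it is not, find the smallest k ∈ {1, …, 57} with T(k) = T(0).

57

Recall: surjectivity means every element of the codomain has a preimage under T.
Since gcd(45, 58) = 1, 45 is invertible modulo 58. Euclid's algorithm: 58 = 1·45 + 13, 45 = 3·13 + 6, 13 = 2·6 + 1; back-substituting gives 1 = 49·45 − 38·58, so 45⁻¹ ≡ 49 (mod 58).
For any y ∈ ℤ_{58}, x = 49(y − 22) mod 58 satisfies T(x) = 45·49(y − 22) + 22 ≡ y (since 45·49 ≡ 1 mod 58). So every y has a preimage.
So T is surjective.
Since T is surjective, we compute T⁻¹(35): solve 45x + 22 ≡ 35 (mod 58), i.e. 45x ≡ 13 (mod 58).
Multiplying by 45⁻¹ = 49 gives x ≡ 49·13 = 637 = 10·58 + 57 ≡ 57 (mod 58).
Check: T(57) = 45·57 + 22 = 2587 = 44·58 + 35 ≡ 35 (mod 58).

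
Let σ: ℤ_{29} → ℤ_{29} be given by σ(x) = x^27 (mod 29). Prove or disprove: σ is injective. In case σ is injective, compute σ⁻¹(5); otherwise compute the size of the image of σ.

6

Since 29 is prime, the nonzero elements of ℤ_{29} form a cyclic group of order 28.
As gcd(27, 28) = 1, raising to the 27th power is a bijection on this group: if u^27 ≡ v^27 then (uv^{−1})^27 = 1, and the only element of order dividing gcd(27, 28) = 1 is 1, so u = v.
With σ(0) = 0 this makes σ injective on all of ℤ_{29}, hence bijective (finite equal-size domain and codomain). In particular σ is injective.
Since σ is injective, we find the preimage of 5. The inverse of x ↦ x^27 on (ℤ_{29})^× is x ↦ x^27, because 27·27 = 729 = 26·28 + 1 ≡ 1 (mod 28) and x^{28} = 1 for x ≠ 0 (Fermat). So σ⁻¹(5) = 5^27 mod 29.
Repeated squaring mod 29: 5^1 ≡ 5, 5^2 ≡ 5² = 25, 5^4 ≡ 25² = 625 ≡ 16, 5^8 ≡ 16² = 256 ≡ 24, 5^16 ≡ 24² = 576 ≡ 25. Since 27 = 16 + 8 + 2 + 1, 5^27 ≡ 25·24·25·5: 25·24 = 600 ≡ 20, then 20·25 = 500 ≡ 7, then 7·5 = 35 ≡ 6. So 5^27 ≡ 6 (mod 29).
Hence σ⁻¹(5) = 6.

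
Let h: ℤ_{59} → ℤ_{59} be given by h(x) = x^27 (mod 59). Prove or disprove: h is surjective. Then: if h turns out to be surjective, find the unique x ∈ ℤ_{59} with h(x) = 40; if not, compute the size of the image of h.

38

Since 59 is prime, the nonzero elements of ℤ_{59} form a cyclic group of order 58.
As gcd(27, 58) = 1, raising to the 27th power is a bijection on this group: if s^27 ≡ t^27 then (st^{−1})^27 = 1, and the only element of order dividing gcd(27, 58) = 1 is 1, so s = t.
With h(0) = 0 this makes h injective on all of ℤ_{59}, hence bijective (finite equal-size domain and codomain). In particular h is surjective.
Since h is surjective, we find the preimage of 40. The inverse of x ↦ x^27 on (ℤ_{59})^× is x ↦ x^43, because 27·43 = 1161 = 20·58 + 1 ≡ 1 (mod 58) and x^{58} = 1 for x ≠ 0 (Fermat). So h⁻¹(40) = 40^43 mod 59.
Repeated squaring mod 59: 40^1 ≡ 40, 40^2 ≡ 40² = 1600 ≡ 7, 40^4 ≡ 7² = 49, 40^8 ≡ 49² = 2401 ≡ 41, 40^16 ≡ 41² = 1681 ≡ 29, 40^32 ≡ 29² = 841 ≡ 15. Since 43 = 32 + 8 + 2 + 1, 40^43 ≡ 15·41·7·40: 15·41 = 615 ≡ 25, then 25·7 = 175 ≡ 57, then 57·40 = 2280 ≡ 38. So 40^43 ≡ 38 (mod 59).
Hence h⁻¹(40) = 38.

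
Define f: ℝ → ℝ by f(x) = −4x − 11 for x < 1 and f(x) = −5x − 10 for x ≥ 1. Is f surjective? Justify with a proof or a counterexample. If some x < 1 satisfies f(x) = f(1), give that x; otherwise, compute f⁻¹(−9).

-1/2

Both pieces are strictly decreasing (slopes −4 and −5), so each is injective on its own interval.
The left piece maps (−∞, 1) onto (−15, ∞); the right piece maps [1, ∞) onto (−∞, −15].
These images together cover ℝ, so f is surjective.
Because the two images are disjoint, no x < 1 has f(x) = f(1), so we compute f⁻¹(−9): −9 lies in (−15, ∞), so solve −4x − 11 = −9: x = (−9 + 11)/(−4) = −1/2.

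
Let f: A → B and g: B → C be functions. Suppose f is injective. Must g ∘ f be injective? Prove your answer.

not injective

No. Take A = B = C = {1, 2}, f = identity (injective), and g(x) = 1 for every x.
Then (g ∘ f)(1) = 1 = (g ∘ f)(2) with 1 ≠ 2, so g ∘ f is not injective.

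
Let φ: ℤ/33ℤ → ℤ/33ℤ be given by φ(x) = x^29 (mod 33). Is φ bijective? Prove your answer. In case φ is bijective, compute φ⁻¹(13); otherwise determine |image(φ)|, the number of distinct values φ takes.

28

Computing x^29 mod 33 for each x (by repeated squaring, reducing mod 33 at every step), the values φ(0), φ(1), …, φ(32) are: 0, 1, 17, 15, 25, 20, 24, 19, 29, 27, 10, 11, 12, 28, 26, 3, 31, 2, 30, 7, 5, 21, 22, 23, 6, 4, 14, 9, 13, 8, 18, 16, 32.
Every element of ℤ/33ℤ appears exactly once in this list, so φ is a bijection, and in particular bijective.
Since φ is bijective, we read off the preimage of 13 from the same table: φ(28) = 13, so φ⁻¹(13) = 28.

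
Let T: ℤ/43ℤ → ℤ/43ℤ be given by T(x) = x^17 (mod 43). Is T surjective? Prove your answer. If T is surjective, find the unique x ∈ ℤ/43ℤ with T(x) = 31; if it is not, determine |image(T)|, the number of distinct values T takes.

Since 43 is prime, the nonzero elements of ℤ/43ℤ form a cyclic group of order 42.
As gcd(17, 42) = 1, raising to the 17th power is a bijection on this group: if u^17 ≡ v^17 then (uv^{−1})^17 = 1, and the only element of order dividing gcd(17, 42) = 1 is 1, so u = v.
With T(0) = 0 this makes T injective on all of ℤ/43ℤ, hence bijective (finite equal-size domain and codomain). In particular T is surjective.
Since T is surjective, we find the preimage of 31. The inverse of x ↦ x^17 on (ℤ/43ℤ)^× is x ↦ x^5, because 17·5 = 85 = 2·42 + 1 ≡ 1 (mod 42) and x^{42} = 1 for x ≠ 0 (Fermat). So T⁻¹(31) = 31^5 mod 43.
Repeated squaring mod 43: 31^1 ≡ 31, 31^2 ≡ 31² = 961 ≡ 15, 31^4 ≡ 15² = 225 ≡ 10. Since 5 = 4 + 1, 31^5 ≡ 10·31: 10·31 = 310 ≡ 9. So 31^5 ≡ 9 (mod 43).
Hence T⁻¹(31) = 9.

9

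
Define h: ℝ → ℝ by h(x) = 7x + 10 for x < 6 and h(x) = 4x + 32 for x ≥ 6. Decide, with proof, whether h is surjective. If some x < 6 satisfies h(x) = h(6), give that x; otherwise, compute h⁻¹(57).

25/4

Both pieces are strictly increasing (slopes 7 and 4), so each is injective on its own interval.
The left piece maps (−∞, 6) onto (−∞, 52); the right piece maps [6, ∞) onto [56, ∞).
The union (−∞, 52) ∪ [56, ∞) omits the interval between 52 and 56; in particular 52 has no preimage. So h is not surjective.
Because the two images are disjoint, no x < 6 has h(x) = h(6), so we compute h⁻¹(57): 57 lies in [56, ∞), so solve 4x + 32 = 57: x = (57 − 32)/4 = 25/4.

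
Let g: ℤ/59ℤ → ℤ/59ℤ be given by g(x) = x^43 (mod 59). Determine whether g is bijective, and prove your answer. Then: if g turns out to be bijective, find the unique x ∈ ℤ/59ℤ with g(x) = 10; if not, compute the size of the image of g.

Since 59 is prime, the nonzero elements of ℤ/59ℤ form a cyclic group of order 58.
As gcd(43, 58) = 1, raising to the 43rd power is a bijection on this group: if a^43 ≡ b^43 then (ab^{−1})^43 = 1, and the only element of order dividing gcd(43, 58) = 1 is 1, so a = b.
With g(0) = 0 this makes g injective on all of ℤ/59ℤ, hence bijective (finite equal-size domain and codomain). In particular g is bijective.
Since g is bijective, we find the preimage of 10. The inverse of x ↦ x^43 on (ℤ/59ℤ)^× is x ↦ x^27, because 43·27 = 1161 = 20·58 + 1 ≡ 1 (mod 58) and x^{58} = 1 for x ≠ 0 (Fermat). So g⁻¹(10) = 10^27 mod 59.
Repeated squaring mod 59: 10^1 ≡ 10, 10^2 ≡ 10² = 100 ≡ 41, 10^4 ≡ 41² = 1681 ≡ 29, 10^8 ≡ 29² = 841 ≡ 15, 10^16 ≡ 15² = 225 ≡ 48. Since 27 = 16 + 8 + 2 + 1, 10^27 ≡ 48·15·41·10: 48·15 = 720 ≡ 12, then 12·41 = 492 ≡ 20, then 20·10 = 200 ≡ 23. So 10^27 ≡ 23 (mod 59).
Hence g⁻¹(10) = 23.

23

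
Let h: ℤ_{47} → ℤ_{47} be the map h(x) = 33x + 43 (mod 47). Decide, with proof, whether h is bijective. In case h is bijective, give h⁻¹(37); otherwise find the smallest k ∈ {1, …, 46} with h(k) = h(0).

34

If h(x_1) = h(x_2), then 33x_1 ≡ 33x_2 (mod 47). Because gcd(33, 47) = 1, we may cancel 33 to get x_1 ≡ x_2 (mod 47).
We now compute 33⁻¹ mod 47 explicitly. Euclid's algorithm: 47 = 1·33 + 14, 33 = 2·14 + 5, 14 = 2·5 + 4, 5 = 1·4 + 1; back-substituting gives 1 = 10·33 − 7·47, so 33⁻¹ ≡ 10 (mod 47).
For any y ∈ ℤ_{47}, x = 10(y − 43) mod 47 satisfies h(x) = 33·10(y − 43) + 43 ≡ y (since 33·10 ≡ 1 mod 47). So every y has a preimage.
So h is bijective.
Since h is bijective, we compute h⁻¹(37): solve 33x + 43 ≡ 37 (mod 47), i.e. 33x ≡ 41 (mod 47).
Multiplying by 33⁻¹ = 10 gives x ≡ 10·41 = 410 = 8·47 + 34 ≡ 34 (mod 47).
Check: h(34) = 33·34 + 43 = 1165 = 24·47 + 37 ≡ 37 (mod 47).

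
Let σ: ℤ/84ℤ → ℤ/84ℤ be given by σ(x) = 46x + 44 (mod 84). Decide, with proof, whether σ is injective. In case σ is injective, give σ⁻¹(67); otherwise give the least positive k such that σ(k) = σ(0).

We have gcd(46, 84) = 2 > 1. Taking x_1 = 0 and x_2 = 42: σ(0) = 44 and σ(42) = 46·42 + 44 = 1976 ≡ 44 (mod 84).
So σ(0) = σ(42) while 0 ≠ 42, so σ is not injective.
Since σ is not injective, we find the least positive k with σ(k) = σ(0): this means 46k ≡ 0 (mod 84), i.e. 84 ∣ 46k. Since gcd(46, 84) = 2, dividing through by 2 this holds exactly when 42 ∣ 23k, and as gcd(23, 42) = 1, exactly when 42 ∣ k.
The smallest positive such k is 42.

42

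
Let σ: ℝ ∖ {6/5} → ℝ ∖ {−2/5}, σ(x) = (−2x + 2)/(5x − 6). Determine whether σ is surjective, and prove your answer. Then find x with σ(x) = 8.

25/21

For any y ≠ −2/5, solving y(5x − 6) = −2x + 2 for x gives a well-defined x ≠ 6/5. So σ is surjective.
Solving σ(x) = 8: cross-multiplying gives −2x + 2 = 8(5x − 6), which rearranges to −42x = −50, so x = 25/21.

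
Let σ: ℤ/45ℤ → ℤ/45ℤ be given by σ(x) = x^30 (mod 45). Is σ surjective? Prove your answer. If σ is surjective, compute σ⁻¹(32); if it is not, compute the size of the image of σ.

σ(1) = 1^30 = 1.
σ(4): Repeated squaring mod 45: 4^1 ≡ 4, 4^2 ≡ 4² = 16, 4^4 ≡ 16² = 256 ≡ 31, 4^8 ≡ 31² = 961 ≡ 16, 4^16 ≡ 16² = 256 ≡ 31. Since 30 = 16 + 8 + 4 + 2, 4^30 ≡ 31·16·31·16: 31·16 = 496 ≡ 1, then 1·31 = 31, then 31·16 = 496 ≡ 1. So 4^30 ≡ 1 (mod 45).
So σ(1) = σ(4) = 1 while 1 ≠ 4, so σ is not injective.
A non-injective map from the 45-element set ℤ/45ℤ to itself takes at most 44 distinct values, so it cannot be surjective. Thus σ is not surjective.
Since σ is not surjective, we determine |image(σ)|. Computing x^30 mod 45 for each x (by repeated squaring, reducing mod 45 at every step), the values σ(0), σ(1), …, σ(44) are: 0, 1, 19, 9, 1, 10, 36, 19, 19, 36, 10, 1, 9, 19, 1, 0, 1, 19, 9, 1, 10, 36, 19, 19, 36, 10, 1, 9, 19, 1, 0, 1, 19, 9, 1, 10, 36, 19, 19, 36, 10, 1, 9, 19, 1.
The distinct values are {0, 1, 9, 10, 19, 36}; there are 6 of them.

6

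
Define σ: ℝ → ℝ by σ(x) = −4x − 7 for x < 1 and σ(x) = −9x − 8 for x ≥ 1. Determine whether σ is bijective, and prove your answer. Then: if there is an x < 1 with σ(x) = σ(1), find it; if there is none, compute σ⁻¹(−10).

Both pieces are strictly decreasing (slopes −4 and −9), so each is injective on its own interval.
The left piece maps (−∞, 1) onto (−11, ∞); the right piece maps [1, ∞) onto (−∞, −17].
The images leave a gap (−11 has no preimage), so σ is not surjective, hence not bijective.
Because the two images are disjoint, no x < 1 has σ(x) = σ(1), so we compute σ⁻¹(−10): −10 lies in (−11, ∞), so solve −4x − 7 = −10: x = (−10 + 7)/(−4) = 3/4.

3/4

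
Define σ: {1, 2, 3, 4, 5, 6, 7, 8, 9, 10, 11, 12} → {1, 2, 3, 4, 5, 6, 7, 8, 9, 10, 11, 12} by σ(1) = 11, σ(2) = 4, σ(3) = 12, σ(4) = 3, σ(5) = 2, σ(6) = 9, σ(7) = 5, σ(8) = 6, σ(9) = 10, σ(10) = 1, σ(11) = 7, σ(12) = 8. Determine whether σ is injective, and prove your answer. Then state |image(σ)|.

12

The values σ(1), …, σ(12) are 11, 4, 12, 3, 2, 9, 5, 6, 10, 1, 7, 8 — all distinct.
So σ(u) = σ(v) only when u = v, and σ is injective.
The image of σ is {1, 2, 3, 4, 5, 6, 7, 8, 9, 10, 11, 12}, which has 12 elements.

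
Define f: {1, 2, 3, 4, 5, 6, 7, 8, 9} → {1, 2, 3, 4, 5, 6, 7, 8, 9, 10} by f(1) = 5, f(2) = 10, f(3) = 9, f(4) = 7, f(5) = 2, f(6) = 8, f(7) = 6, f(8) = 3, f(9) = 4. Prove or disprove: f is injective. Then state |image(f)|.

The values f(1), …, f(9) are 5, 10, 9, 7, 2, 8, 6, 3, 4 — all distinct.
So f(s) = f(t) only when s = t, and f is injective.
The image of f is {2, 3, 4, 5, 6, 7, 8, 9, 10}, which has 9 elements.

9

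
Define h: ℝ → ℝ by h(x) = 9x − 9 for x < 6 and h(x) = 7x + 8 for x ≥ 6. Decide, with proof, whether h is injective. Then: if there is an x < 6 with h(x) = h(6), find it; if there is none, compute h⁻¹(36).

Both pieces are strictly increasing (slopes 9 and 7), so each is injective on its own interval.
The left piece maps (−∞, 6) onto (−∞, 45); the right piece maps [6, ∞) onto [50, ∞).
These images are disjoint, so no value is attained by both pieces. Thus h is injective.
Because the two images are disjoint, no x < 6 has h(x) = h(6), so we compute h⁻¹(36): 36 lies in (−∞, 45), so solve 9x − 9 = 36: x = (36 + 9)/9 = 5.

5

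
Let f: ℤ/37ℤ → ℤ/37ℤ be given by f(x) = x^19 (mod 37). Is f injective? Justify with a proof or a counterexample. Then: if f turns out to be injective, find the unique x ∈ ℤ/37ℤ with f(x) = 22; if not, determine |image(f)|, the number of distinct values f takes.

15

Since 37 is prime, the nonzero elements of ℤ/37ℤ form a cyclic group of order 36.
As gcd(19, 36) = 1, raising to the 19th power is a bijection on this group: if u^19 ≡ v^19 then (uv^{−1})^19 = 1, and the only element of order dividing gcd(19, 36) = 1 is 1, so u = v.
With f(0) = 0 this makes f injective on all of ℤ/37ℤ, hence bijective (finite equal-size domain and codomain). In particular f is injective.
Since f is injective, we find the preimage of 22. The inverse of x ↦ x^19 on (ℤ/37ℤ)^× is x ↦ x^19, because 19·19 = 361 = 10·36 + 1 ≡ 1 (mod 36) and x^{36} = 1 for x ≠ 0 (Fermat). So f⁻¹(22) = 22^19 mod 37.
Repeated squaring mod 37: 22^1 ≡ 22, 22^2 ≡ 22² = 484 ≡ 3, 22^4 ≡ 3² = 9, 22^8 ≡ 9² = 81 ≡ 7, 22^16 ≡ 7² = 49 ≡ 12. Since 19 = 16 + 2 + 1, 22^19 ≡ 12·3·22: 12·3 = 36, then 36·22 = 792 ≡ 15. So 22^19 ≡ 15 (mod 37).
Hence f⁻¹(22) = 15.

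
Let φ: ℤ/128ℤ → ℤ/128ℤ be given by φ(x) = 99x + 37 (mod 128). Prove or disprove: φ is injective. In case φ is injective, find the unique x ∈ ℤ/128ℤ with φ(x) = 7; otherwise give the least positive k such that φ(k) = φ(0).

54

Suppose φ(a) = φ(b) in ℤ/128ℤ. Then 99a + 37 ≡ 99b + 37 (mod 128), therefore 99(a − b) ≡ 0 (mod 128).
Since gcd(99, 128) = 1, 99 is invertible modulo 128, hence a − b ≡ 0 (mod 128), i.e. a = b.
Hence φ is injective.
We now compute 99⁻¹ mod 128 explicitly. Euclid's algorithm: 128 = 1·99 + 29, 99 = 3·29 + 12, 29 = 2·12 + 5, 12 = 2·5 + 2, 5 = 2·2 + 1; back-substituting gives 1 = 75·99 − 58·128, so 99⁻¹ ≡ 75 (mod 128).
Since φ is injective, we compute φ⁻¹(7): solve 99x + 37 ≡ 7 (mod 128), i.e. 99x ≡ 98 (mod 128).
Multiplying by 99⁻¹ = 75 gives x ≡ 75·98 = 7350 = 57·128 + 54 ≡ 54 (mod 128).
Check: φ(54) = 99·54 + 37 = 5383 = 42·128 + 7 ≡ 7 (mod 128).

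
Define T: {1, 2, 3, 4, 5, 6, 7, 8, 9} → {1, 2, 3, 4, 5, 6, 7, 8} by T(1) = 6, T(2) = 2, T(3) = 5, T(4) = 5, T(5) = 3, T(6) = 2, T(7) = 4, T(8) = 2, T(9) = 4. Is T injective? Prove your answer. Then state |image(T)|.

5

T(3) = 5 = T(4) with 3 ≠ 4, so T is not injective.
The image of T is {2, 3, 4, 5, 6}, which has 5 elements.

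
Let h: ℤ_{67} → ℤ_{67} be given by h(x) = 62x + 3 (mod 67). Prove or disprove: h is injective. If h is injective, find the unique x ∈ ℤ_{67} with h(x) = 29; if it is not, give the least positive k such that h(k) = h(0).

Suppose h(u) = h(v) in ℤ_{67}. Then 62u + 3 ≡ 62v + 3 (mod 67), hence 62(u − v) ≡ 0 (mod 67).
Since gcd(62, 67) = 1, 62 is invertible modulo 67, hence u − v ≡ 0 (mod 67), i.e. u = v.
Therefore h is injective.
We now compute 62⁻¹ mod 67 explicitly. Euclid's algorithm: 67 = 1·62 + 5, 62 = 12·5 + 2, 5 = 2·2 + 1; back-substituting gives 1 = 40·62 − 37·67, so 62⁻¹ ≡ 40 (mod 67).
Since h is injective, we compute h⁻¹(29): solve 62x + 3 ≡ 29 (mod 67), i.e. 62x ≡ 26 (mod 67).
Multiplying by 62⁻¹ = 40 gives x ≡ 40·26 = 1040 = 15·67 + 35 ≡ 35 (mod 67).
Check: h(35) = 62·35 + 3 = 2173 = 32·67 + 29 ≡ 29 (mod 67).

35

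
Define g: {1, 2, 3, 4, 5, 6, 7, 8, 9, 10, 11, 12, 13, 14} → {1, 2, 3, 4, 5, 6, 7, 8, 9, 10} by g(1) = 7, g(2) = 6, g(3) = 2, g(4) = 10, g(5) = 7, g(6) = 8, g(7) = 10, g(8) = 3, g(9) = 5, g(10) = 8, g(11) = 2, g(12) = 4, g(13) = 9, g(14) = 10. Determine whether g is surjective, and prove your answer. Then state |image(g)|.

9

No element maps to 1, so g is not surjective.
The image of g is {2, 3, 4, 5, 6, 7, 8, 9, 10}, which has 9 elements.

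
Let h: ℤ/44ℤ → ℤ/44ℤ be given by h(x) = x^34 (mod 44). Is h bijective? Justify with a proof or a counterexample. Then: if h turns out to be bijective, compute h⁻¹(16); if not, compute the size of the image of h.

12

h(10): Repeated squaring mod 44: 10^1 ≡ 10, 10^2 ≡ 10² = 100 ≡ 12, 10^4 ≡ 12² = 144 ≡ 12, 10^8 ≡ 12² = 144 ≡ 12, 10^16 ≡ 12² = 144 ≡ 12, 10^32 ≡ 12² = 144 ≡ 12. Since 34 = 32 + 2, 10^34 ≡ 12·12: 12·12 = 144 ≡ 12. So 10^34 ≡ 12 (mod 44).
h(12): Repeated squaring mod 44: 12^1 ≡ 12, 12^2 ≡ 12² = 144 ≡ 12, 12^4 ≡ 12² = 144 ≡ 12, 12^8 ≡ 12² = 144 ≡ 12, 12^16 ≡ 12² = 144 ≡ 12, 12^32 ≡ 12² = 144 ≡ 12. Since 34 = 32 + 2, 12^34 ≡ 12·12: 12·12 = 144 ≡ 12. So 12^34 ≡ 12 (mod 44).
So h(10) = h(12) = 12 while 10 ≠ 12, therefore h is not injective, hence not bijective.
Since h is not bijective, we determine |image(h)|. Computing x^34 mod 44 for each x (by repeated squaring, reducing mod 44 at every step), the values h(0), h(1), …, h(43) are: 0, 1, 16, 37, 36, 9, 20, 25, 4, 5, 12, 33, 12, 5, 4, 25, 20, 9, 36, 37, 16, 1, 0, 1, 16, 37, 36, 9, 20, 25, 4, 5, 12, 33, 12, 5, 4, 25, 20, 9, 36, 37, 16, 1.
The distinct values are {0, 1, 4, 5, 9, 12, 16, 20, 25, 33, 36, 37}; there are 12 of them.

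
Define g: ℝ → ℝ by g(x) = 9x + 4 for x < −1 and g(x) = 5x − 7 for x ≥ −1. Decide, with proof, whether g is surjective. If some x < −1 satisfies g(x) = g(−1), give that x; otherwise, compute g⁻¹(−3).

Both pieces are strictly increasing (slopes 9 and 5), so each is injective on its own interval.
The left piece maps (−∞, −1) onto (−∞, −5); the right piece maps [−1, ∞) onto [−12, ∞).
The union (−∞, −5) ∪ [−12, ∞) covers ℝ, so g is surjective.
For the follow-up: the images overlap, so an x < −1 with g(x) = g(−1) exists. g(−1) = −12; solving 9x + 4 = −12 for x < −1 gives x = (−12 − 4)/9 = −16/9.

-16/9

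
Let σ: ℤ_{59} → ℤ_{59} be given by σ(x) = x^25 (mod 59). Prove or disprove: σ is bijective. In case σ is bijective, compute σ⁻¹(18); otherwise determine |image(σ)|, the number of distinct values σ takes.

Since 59 is prime, the nonzero elements of ℤ_{59} form a cyclic group of order 58.
As gcd(25, 58) = 1, raising to the 25th power is a bijection on this group: if x_1^25 ≡ x_2^25 then (x_1x_2^{−1})^25 = 1, and the only element of order dividing gcd(25, 58) = 1 is 1, so x_1 = x_2.
With σ(0) = 0 this makes σ injective on all of ℤ_{59}, hence bijective (finite equal-size domain and codomain). In particular σ is bijective.
Since σ is bijective, we find the preimage of 18. The inverse of x ↦ x^25 on (ℤ_{59})^× is x ↦ x^7, because 25·7 = 175 = 3·58 + 1 ≡ 1 (mod 58) and x^{58} = 1 for x ≠ 0 (Fermat). So σ⁻¹(18) = 18^7 mod 59.
Repeated squaring mod 59: 18^1 ≡ 18, 18^2 ≡ 18² = 324 ≡ 29, 18^4 ≡ 29² = 841 ≡ 15. Since 7 = 4 + 2 + 1, 18^7 ≡ 15·29·18: 15·29 = 435 ≡ 22, then 22·18 = 396 ≡ 42. So 18^7 ≡ 42 (mod 59).
Hence σ⁻¹(18) = 42.

42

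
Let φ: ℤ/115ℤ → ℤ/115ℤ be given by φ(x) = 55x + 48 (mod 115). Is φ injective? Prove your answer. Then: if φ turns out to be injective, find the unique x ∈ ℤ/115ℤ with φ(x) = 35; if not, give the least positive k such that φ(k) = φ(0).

23

We have gcd(55, 115) = 5 > 1. Taking u = 0 and v = 23: φ(0) = 48 and φ(23) = 55·23 + 48 = 1313 ≡ 48 (mod 115).
So φ(0) = φ(23) while 0 ≠ 23, so φ is not injective.
Since φ is not injective, we find the least positive k with φ(k) = φ(0): this means 55k ≡ 0 (mod 115), i.e. 115 ∣ 55k. Since gcd(55, 115) = 5, dividing through by 5 this holds exactly when 23 ∣ 11k, and as gcd(11, 23) = 1, exactly when 23 ∣ k.
The smallest positive such k is 23.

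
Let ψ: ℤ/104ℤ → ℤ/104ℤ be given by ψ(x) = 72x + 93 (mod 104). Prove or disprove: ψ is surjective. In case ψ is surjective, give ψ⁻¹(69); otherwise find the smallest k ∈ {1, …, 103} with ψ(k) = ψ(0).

13

Since gcd(72, 104) = 8, we have 72x ≡ 0 (mod 8) for all x, so ψ(x) ≡ 5 (mod 8).
But 0 ≢ 5 (mod 8), so 0 ∈ ℤ/104ℤ has no preimage. Therefore ψ is not surjective.
Since ψ is not surjective, we find the least positive k with ψ(k) = ψ(0): this means 72k ≡ 0 (mod 104), i.e. 104 ∣ 72k. Since gcd(72, 104) = 8, dividing through by 8 this holds exactly when 13 ∣ 9k, and as gcd(9, 13) = 1, exactly when 13 ∣ k.
The smallest positive such k is 13.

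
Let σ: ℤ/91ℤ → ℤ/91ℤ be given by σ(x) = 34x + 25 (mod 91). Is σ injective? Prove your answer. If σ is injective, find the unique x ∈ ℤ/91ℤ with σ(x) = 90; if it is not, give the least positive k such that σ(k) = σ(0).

26

Suppose σ(s) = σ(t) in ℤ/91ℤ. Then 34s + 25 ≡ 34t + 25 (mod 91), thus 34(s − t) ≡ 0 (mod 91).
Since gcd(34, 91) = 1, 34 is invertible modulo 91, therefore s − t ≡ 0 (mod 91), i.e. s = t.
Therefore σ is injective.
We now compute 34⁻¹ mod 91 explicitly. Euclid's algorithm: 91 = 2·34 + 23, 34 = 1·23 + 11, 23 = 2·11 + 1; back-substituting gives 1 = 83·34 − 31·91, so 34⁻¹ ≡ 83 (mod 91).
Since σ is injective, we compute σ⁻¹(90): solve 34x + 25 ≡ 90 (mod 91), i.e. 34x ≡ 65 (mod 91).
Multiplying by 34⁻¹ = 83 gives x ≡ 83·65 = 5395 = 59·91 + 26 ≡ 26 (mod 91).
Check: σ(26) = 34·26 + 25 = 909 = 9·91 + 90 ≡ 90 (mod 91).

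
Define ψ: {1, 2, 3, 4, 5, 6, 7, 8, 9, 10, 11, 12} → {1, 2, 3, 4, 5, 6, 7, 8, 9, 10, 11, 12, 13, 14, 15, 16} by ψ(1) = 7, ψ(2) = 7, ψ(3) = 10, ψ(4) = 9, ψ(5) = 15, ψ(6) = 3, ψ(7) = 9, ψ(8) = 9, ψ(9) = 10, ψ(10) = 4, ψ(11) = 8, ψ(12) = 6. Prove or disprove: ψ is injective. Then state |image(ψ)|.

ψ(1) = 7 = ψ(2) with 1 ≠ 2, so ψ is not injective.
The image of ψ is {3, 4, 6, 7, 8, 9, 10, 15}, which has 8 elements.

8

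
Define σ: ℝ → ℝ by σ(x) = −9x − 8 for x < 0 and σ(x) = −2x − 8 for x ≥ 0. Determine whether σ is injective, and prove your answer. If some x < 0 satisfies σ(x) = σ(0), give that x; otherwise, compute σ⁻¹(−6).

Both pieces are strictly decreasing (slopes −9 and −2), so each is injective on its own interval.
The left piece maps (−∞, 0) onto (−8, ∞); the right piece maps [0, ∞) onto (−∞, −8].
These images are disjoint, so no value is attained by both pieces. Thus σ is injective.
Because the two images are disjoint, no x < 0 has σ(x) = σ(0), so we compute σ⁻¹(−6): −6 lies in (−8, ∞), so solve −9x − 8 = −6: x = (−6 + 8)/(−9) = −2/9.

-2/9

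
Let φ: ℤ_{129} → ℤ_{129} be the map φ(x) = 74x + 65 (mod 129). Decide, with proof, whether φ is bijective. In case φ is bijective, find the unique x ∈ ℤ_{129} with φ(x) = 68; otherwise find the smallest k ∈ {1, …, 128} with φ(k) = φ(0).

75

If φ(u) = φ(v), then 74u ≡ 74v (mod 129). Because gcd(74, 129) = 1, we may cancel 74 to get u ≡ v (mod 129).
We now compute 74⁻¹ mod 129 explicitly. Euclid's algorithm: 129 = 1·74 + 55, 74 = 1·55 + 19, 55 = 2·19 + 17, 19 = 1·17 + 2, 17 = 8·2 + 1; back-substituting gives 1 = 68·74 − 39·129, so 74⁻¹ ≡ 68 (mod 129).
For any y ∈ ℤ_{129}, x = 68(y − 65) mod 129 satisfies φ(x) = 74·68(y − 65) + 65 ≡ y (since 74·68 ≡ 1 mod 129). So every y has a preimage.
Therefore φ is bijective.
Since φ is bijective, we find φ⁻¹(68): we need 74x ≡ 68 − 65 ≡ 3 (mod 129). Using 74⁻¹ = 68: x ≡ 68·3 = 204 = 1·129 + 75, so x = 75.
Check: φ(75) = 74·75 + 65 = 5615 = 43·129 + 68 ≡ 68 (mod 129).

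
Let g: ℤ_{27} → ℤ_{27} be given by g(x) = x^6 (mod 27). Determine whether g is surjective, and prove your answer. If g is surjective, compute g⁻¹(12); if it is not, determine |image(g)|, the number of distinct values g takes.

4

g(0) = 0^6 = 0.
g(3): Repeated squaring mod 27: 3^1 ≡ 3, 3^2 ≡ 3² = 9, 3^4 ≡ 9² = 81 ≡ 0. Since 6 = 4 + 2, 3^6 ≡ 0·9: 0·9 = 0. So 3^6 ≡ 0 (mod 27).
So g(0) = g(3) = 0 while 0 ≠ 3, so g is not injective.
A non-injective map from the 27-element set ℤ_{27} to itself takes at most 26 distinct values, so it cannot be surjective. Therefore g is not surjective.
Since g is not surjective, we determine |image(g)|. Computing x^6 mod 27 for each x (by repeated squaring, reducing mod 27 at every step), the values g(0), g(1), …, g(26) are: 0, 1, 10, 0, 19, 19, 0, 10, 1, 0, 1, 10, 0, 19, 19, 0, 10, 1, 0, 1, 10, 0, 19, 19, 0, 10, 1.
The distinct values are {0, 1, 10, 19}; there are 4 of them.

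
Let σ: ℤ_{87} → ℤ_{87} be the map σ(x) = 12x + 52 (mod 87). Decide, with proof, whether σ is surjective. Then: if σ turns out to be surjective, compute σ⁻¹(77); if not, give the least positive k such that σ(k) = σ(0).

Since gcd(12, 87) = 3, we have 12x ≡ 0 (mod 3) for all x, so σ(x) ≡ 1 (mod 3).
But 0 ≢ 1 (mod 3), so 0 ∈ ℤ_{87} has no preimage. Thus σ is not surjective.
Since σ is not surjective, we find the least positive k with σ(k) = σ(0): this means 12k ≡ 0 (mod 87), i.e. 87 ∣ 12k. Since gcd(12, 87) = 3, dividing through by 3 this holds exactly when 29 ∣ 4k, and as gcd(4, 29) = 1, exactly when 29 ∣ k.
The smallest positive such k is 29.

29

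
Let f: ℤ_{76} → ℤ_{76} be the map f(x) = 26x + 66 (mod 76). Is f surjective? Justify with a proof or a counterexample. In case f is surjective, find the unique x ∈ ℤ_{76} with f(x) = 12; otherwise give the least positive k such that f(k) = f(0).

Recall that surjectivity means every element of the codomain has a preimage under f.
Since gcd(26, 76) = 2, we have 26x ≡ 0 (mod 2) for all x, so f(x) ≡ 0 (mod 2).
But 1 ≢ 0 (mod 2), so 1 ∈ ℤ_{76} has no preimage. Thus f is not surjective.
Since f is not surjective, we find the least positive k with f(k) = f(0): this means 26k ≡ 0 (mod 76), i.e. 76 ∣ 26k. Since gcd(26, 76) = 2, dividing through by 2 this holds exactly when 38 ∣ 13k, and as gcd(13, 38) = 1, exactly when 38 ∣ k.
The smallest positive such k is 38.

38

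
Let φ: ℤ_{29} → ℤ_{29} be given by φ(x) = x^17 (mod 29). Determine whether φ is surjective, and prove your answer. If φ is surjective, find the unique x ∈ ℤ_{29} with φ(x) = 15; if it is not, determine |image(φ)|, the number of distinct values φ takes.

Since 29 is prime, the nonzero elements of ℤ_{29} form a cyclic group of order 28.
As gcd(17, 28) = 1, raising to the 17th power is a bijection on this group: if x_1^17 ≡ x_2^17 then (x_1x_2^{−1})^17 = 1, and the only element of order dividing gcd(17, 28) = 1 is 1, so x_1 = x_2.
With φ(0) = 0 this makes φ injective on all of ℤ_{29}, hence bijective (finite equal-size domain and codomain). In particular φ is surjective.
Since φ is surjective, we find the preimage of 15. The inverse of x ↦ x^17 on (ℤ_{29})^× is x ↦ x^5, because 17·5 = 85 = 3·28 + 1 ≡ 1 (mod 28) and x^{28} = 1 for x ≠ 0 (Fermat). So φ⁻¹(15) = 15^5 mod 29.
Repeated squaring mod 29: 15^1 ≡ 15, 15^2 ≡ 15² = 225 ≡ 22, 15^4 ≡ 22² = 484 ≡ 20. Since 5 = 4 + 1, 15^5 ≡ 20·15: 20·15 = 300 ≡ 10. So 15^5 ≡ 10 (mod 29).
Hence φ⁻¹(15) = 10.

10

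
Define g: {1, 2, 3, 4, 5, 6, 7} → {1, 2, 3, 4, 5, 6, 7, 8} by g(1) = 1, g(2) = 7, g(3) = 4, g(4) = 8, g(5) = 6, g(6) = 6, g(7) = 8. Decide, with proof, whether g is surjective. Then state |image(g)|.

No element maps to 2, so g is not surjective.
The image of g is {1, 4, 6, 7, 8}, which has 5 elements.

5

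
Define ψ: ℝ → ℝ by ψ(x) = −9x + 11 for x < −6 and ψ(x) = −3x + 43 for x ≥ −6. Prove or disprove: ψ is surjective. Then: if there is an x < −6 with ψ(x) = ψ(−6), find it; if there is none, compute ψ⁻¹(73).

Both pieces are strictly decreasing (slopes −9 and −3), so each is injective on its own interval.
The left piece maps (−∞, −6) onto (65, ∞); the right piece maps [−6, ∞) onto (−∞, 61].
The union (65, ∞) ∪ (−∞, 61] omits the interval between 65 and 61; in particular 65 has no preimage. So ψ is not surjective.
Because the two images are disjoint, no x < −6 has ψ(x) = ψ(−6), so we compute ψ⁻¹(73): 73 lies in (65, ∞), so solve −9x + 11 = 73: x = (73 − 11)/(−9) = −62/9.

-62/9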